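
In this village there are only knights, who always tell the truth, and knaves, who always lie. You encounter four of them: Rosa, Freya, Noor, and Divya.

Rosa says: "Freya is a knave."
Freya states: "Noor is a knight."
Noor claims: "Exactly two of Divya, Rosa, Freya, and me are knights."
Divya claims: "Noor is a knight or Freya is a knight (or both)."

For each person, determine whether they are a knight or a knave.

Consider Rosa. Suppose Rosa is a knave.
Then no assignment of the remaining roles makes every statement match its speaker's type — contradiction.
So Rosa is a knight.
Consider Freya. Suppose Freya is a knight.
Then Rosa's statement comes out false, contradicting Rosa being a knight.
So Freya is a knave.
Consider Noor. Suppose Noor is a knight.
Then Freya's statement comes out true, contradicting Freya being a knave.
So Noor is a knave.
With that fixed, Divya's statement is false, so Divya is a knave.

Rosa: knight, Freya: knave, Noor: knave, Divya: knave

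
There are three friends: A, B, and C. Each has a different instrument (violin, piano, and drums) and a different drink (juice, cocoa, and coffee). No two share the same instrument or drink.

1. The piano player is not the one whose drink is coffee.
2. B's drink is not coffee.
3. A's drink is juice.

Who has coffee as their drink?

With clues 1–2, B is impossible for the one with drink coffee.
With clues 1–3, A is impossible for the one with drink coffee.
That leaves C.

C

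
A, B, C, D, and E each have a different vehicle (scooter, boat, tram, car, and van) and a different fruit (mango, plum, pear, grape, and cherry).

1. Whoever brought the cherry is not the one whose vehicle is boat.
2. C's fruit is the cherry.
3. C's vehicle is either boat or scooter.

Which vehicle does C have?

scooter

With clues 1–2, boat is impossible for C's vehicle.
With clues 1–3, car, tram, and van are impossible for C's vehicle.
That leaves scooter.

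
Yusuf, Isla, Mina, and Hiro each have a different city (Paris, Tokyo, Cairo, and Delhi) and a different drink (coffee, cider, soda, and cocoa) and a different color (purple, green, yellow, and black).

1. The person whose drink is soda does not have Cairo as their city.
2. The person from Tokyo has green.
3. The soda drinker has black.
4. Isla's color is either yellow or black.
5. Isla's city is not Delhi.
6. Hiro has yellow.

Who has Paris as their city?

With clues 1–6, Hiro, Mina, and Yusuf are impossible for the one with city Paris.
That leaves Isla.

Isla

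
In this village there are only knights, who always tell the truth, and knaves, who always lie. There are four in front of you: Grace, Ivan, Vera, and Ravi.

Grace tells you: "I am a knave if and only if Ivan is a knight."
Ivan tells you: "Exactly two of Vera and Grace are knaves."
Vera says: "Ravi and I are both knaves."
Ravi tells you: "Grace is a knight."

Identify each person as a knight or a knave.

Consider Grace. Suppose Grace is a knave.
Then no assignment of the remaining roles makes every statement match its speaker's type — contradiction.
So Grace is a knight.
With that fixed, Ivan's statement is false, so Ivan is a knave.
With that fixed, Ravi's statement is true, so Ravi is a knight.
With that fixed, Vera's statement is false, so Vera is a knave.

Grace: knight, Ivan: knave, Vera: knave, Ravi: knight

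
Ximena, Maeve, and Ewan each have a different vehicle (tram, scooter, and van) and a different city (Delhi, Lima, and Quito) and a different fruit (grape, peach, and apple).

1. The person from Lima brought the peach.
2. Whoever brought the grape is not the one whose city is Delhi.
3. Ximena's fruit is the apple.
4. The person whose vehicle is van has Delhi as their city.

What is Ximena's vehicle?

With clues 1–4, scooter and tram are impossible for Ximena's vehicle.
That leaves van.

van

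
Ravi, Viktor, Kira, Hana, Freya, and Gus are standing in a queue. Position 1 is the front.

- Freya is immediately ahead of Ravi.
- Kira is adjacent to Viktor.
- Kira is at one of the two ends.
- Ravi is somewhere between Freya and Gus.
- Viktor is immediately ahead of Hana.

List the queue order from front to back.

From clue 1: Ravi is in {2,3,4,5,6}.
From clues 1–3: Viktor is in {2,5}.
From clues 1–5: Kira → position 1, Viktor → position 2, Hana → position 3, Freya → position 4, Ravi → position 5, Gus → position 6.

Kira, Viktor, Hana, Freya, Ravi, Gus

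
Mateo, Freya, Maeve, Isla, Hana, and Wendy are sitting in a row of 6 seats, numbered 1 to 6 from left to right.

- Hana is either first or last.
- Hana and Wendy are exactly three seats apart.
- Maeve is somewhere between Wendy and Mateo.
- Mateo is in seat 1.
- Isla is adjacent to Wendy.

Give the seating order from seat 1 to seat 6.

From clue 1: Hana is in {1,6}.
From clues 1–4: Mateo → seat 1, Maeve → seat 2, Wendy → seat 3, Hana → seat 6.
From clues 1–5: Isla → seat 4, Freya → seat 5.

Mateo, Maeve, Wendy, Isla, Freya, Hana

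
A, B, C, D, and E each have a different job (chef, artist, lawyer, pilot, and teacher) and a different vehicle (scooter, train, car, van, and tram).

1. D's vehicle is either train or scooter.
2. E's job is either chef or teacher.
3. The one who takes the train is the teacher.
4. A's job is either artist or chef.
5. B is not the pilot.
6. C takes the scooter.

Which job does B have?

lawyer

With clues 1–5, pilot is impossible for B's job.
With clues 1–6, artist, chef, and teacher are impossible for B's job.
That leaves lawyer.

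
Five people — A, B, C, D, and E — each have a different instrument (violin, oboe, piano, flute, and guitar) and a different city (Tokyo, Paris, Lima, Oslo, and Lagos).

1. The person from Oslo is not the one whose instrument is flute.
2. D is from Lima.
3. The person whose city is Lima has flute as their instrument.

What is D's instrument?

flute

With clues 1–3, guitar, oboe, piano, and violin are impossible for D's instrument.
That leaves flute.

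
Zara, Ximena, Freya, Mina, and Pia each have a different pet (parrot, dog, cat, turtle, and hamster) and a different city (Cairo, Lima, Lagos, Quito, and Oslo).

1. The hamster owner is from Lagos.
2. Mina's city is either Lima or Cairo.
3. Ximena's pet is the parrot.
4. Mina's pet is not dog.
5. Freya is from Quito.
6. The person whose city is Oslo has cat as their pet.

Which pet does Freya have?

With clues 1–3, parrot is impossible for Freya's pet.
With clues 1–5, hamster is impossible for Freya's pet.
With clues 1–6, cat and turtle are impossible for Freya's pet.
That leaves dog.

dog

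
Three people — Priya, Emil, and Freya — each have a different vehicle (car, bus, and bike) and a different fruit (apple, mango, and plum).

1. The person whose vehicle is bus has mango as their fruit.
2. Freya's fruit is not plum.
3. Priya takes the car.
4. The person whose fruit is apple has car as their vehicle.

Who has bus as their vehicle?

Freya

With clues 1–3, Priya is impossible for the one with vehicle bus.
With clues 1–4, Emil is impossible for the one with vehicle bus.
That leaves Freya.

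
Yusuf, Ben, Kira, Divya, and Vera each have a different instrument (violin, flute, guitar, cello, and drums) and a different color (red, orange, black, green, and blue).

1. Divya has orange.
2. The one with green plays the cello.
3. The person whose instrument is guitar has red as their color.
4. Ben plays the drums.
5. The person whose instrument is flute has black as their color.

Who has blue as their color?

Ben

Clue 1 rules out Divya for the one with color blue.
With clues 1–5, Kira, Vera, and Yusuf are impossible for the one with color blue.
That leaves Ben.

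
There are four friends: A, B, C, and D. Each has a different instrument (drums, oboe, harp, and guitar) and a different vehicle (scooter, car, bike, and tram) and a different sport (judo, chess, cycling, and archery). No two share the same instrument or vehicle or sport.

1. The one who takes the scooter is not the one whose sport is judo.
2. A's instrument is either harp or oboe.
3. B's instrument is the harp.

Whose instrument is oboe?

A

With clues 1–3, B, C, and D are impossible for the one with instrument oboe.
That leaves A.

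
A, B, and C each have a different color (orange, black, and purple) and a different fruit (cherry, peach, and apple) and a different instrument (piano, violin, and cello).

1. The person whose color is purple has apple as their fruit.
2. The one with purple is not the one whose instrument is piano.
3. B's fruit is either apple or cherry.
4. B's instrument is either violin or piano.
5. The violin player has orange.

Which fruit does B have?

With clues 1–3, peach is impossible for B's fruit.
With clues 1–5, apple is impossible for B's fruit.
That leaves cherry.

cherry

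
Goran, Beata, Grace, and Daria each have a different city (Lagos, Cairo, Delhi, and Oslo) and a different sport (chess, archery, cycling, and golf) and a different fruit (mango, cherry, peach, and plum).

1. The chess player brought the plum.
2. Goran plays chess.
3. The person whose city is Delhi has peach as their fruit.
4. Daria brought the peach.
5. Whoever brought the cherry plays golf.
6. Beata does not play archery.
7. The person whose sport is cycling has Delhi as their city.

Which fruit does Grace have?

With clues 1–2, plum is impossible for Grace's fruit.
With clues 1–4, peach is impossible for Grace's fruit.
With clues 1–7, cherry is impossible for Grace's fruit.
That leaves mango.

mango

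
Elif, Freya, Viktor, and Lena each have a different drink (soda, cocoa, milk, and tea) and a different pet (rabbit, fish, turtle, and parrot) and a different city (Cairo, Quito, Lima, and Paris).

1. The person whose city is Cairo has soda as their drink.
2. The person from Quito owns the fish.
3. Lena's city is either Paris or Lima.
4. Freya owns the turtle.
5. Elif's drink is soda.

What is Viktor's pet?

With clues 1–4, turtle is impossible for Viktor's pet.
With clues 1–5, parrot and rabbit are impossible for Viktor's pet.
That leaves fish.

fish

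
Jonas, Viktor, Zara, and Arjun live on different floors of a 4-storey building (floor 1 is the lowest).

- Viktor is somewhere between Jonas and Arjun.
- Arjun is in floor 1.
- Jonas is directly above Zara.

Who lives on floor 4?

Jonas

With clue 1, Viktor is ruled out for floor 4.
With clues 1–2, Arjun is ruled out for floor 4.
With clues 1–3, Zara is ruled out for floor 4.
So floor 4 is Jonas.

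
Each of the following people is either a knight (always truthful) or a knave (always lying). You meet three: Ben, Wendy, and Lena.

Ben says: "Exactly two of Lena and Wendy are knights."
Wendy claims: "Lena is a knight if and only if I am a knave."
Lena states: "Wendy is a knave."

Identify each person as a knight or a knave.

Consider Ben. Suppose Ben is a knight.
Then no assignment of the remaining roles makes every statement match its speaker's type — contradiction.
So Ben is a knave.
Consider Wendy. Suppose Wendy is a knave.
Then no assignment of the remaining roles makes every statement match its speaker's type — contradiction.
So Wendy is a knight.
With that fixed, Lena's statement is false, so Lena is a knave.

Ben: knave, Wendy: knight, Lena: knave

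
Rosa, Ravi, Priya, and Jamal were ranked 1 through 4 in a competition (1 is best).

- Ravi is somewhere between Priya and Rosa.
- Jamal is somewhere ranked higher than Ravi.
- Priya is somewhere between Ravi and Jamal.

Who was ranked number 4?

Rosa

With clue 1, Ravi is ruled out for rank 4.
With clues 1–2, Jamal is ruled out for rank 4.
With clues 1–3, Priya is ruled out for rank 4.
So rank 4 is Rosa.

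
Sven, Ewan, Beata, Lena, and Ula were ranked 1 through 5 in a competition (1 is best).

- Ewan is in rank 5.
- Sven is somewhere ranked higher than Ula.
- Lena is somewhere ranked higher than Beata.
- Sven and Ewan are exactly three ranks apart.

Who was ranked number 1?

Lena

With clue 1, Ewan is ruled out for rank 1.
With clues 1–2, Ula is ruled out for rank 1.
With clues 1–3, Beata is ruled out for rank 1.
With clues 1–4, Sven is ruled out for rank 1.
So rank 1 is Lena.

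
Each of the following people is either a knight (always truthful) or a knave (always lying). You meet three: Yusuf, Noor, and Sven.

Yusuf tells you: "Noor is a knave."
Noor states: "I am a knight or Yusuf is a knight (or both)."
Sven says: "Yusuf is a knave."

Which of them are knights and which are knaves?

Consider Yusuf. Suppose Yusuf is a knight.
Then no assignment of the remaining roles makes every statement match its speaker's type — contradiction.
So Yusuf is a knave.
With that fixed, Sven's statement is true, so Sven is a knight.
Consider Noor. Suppose Noor is a knave.
Then Yusuf's statement comes out true, contradicting Yusuf being a knave.
So Noor is a knight.

Yusuf: knave, Noor: knight, Sven: knight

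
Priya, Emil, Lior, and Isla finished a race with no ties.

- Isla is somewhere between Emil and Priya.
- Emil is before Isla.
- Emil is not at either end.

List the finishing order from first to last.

Lior, Emil, Isla, Priya

From clue 1: Isla is in {2,3}.
From clues 1–2: Priya is in {3,4}.
From clues 1–3: Lior → place 1, Emil → place 2, Isla → place 3, Priya → place 4.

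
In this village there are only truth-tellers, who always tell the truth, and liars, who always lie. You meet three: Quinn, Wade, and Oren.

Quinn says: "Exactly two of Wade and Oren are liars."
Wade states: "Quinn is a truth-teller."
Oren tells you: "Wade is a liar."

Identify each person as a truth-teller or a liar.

Quinn: liar, Wade: liar, Oren: truth-teller

Consider Quinn. Suppose Quinn is a truth-teller.
Then no assignment of the remaining roles makes every statement match its speaker's type — contradiction.
So Quinn is a liar.
With that fixed, Wade's statement is false, so Wade is a liar.
With that fixed, Oren's statement is true, so Oren is a truth-teller.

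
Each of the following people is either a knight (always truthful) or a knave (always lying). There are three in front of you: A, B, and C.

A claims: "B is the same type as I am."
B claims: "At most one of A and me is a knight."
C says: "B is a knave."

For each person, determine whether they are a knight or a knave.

Consider A. Suppose A is a knight.
Then whichever role B has, B's statement has the wrong truth value — contradiction.
So A is a knave.
With that fixed, B's statement is true, so B is a knight.
With that fixed, C's statement is false, so C is a knave.

A: knave, B: knight, C: knave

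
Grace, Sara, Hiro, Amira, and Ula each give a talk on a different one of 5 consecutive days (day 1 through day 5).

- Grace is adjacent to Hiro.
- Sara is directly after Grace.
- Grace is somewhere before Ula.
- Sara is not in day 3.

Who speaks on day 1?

Amira

With clues 1–2, Grace and Sara are ruled out for day 1.
With clues 1–3, Ula is ruled out for day 1.
With clues 1–4, Hiro is ruled out for day 1.
So day 1 is Amira.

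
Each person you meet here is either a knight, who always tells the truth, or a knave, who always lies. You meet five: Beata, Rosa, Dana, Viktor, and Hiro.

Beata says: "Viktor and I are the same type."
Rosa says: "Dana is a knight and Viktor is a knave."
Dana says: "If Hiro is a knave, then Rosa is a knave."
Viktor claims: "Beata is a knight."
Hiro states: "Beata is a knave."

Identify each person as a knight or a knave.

Consider Beata. Suppose Beata is a knave.
Then no assignment of the remaining roles makes every statement match its speaker's type — contradiction.
So Beata is a knight.
With that fixed, Viktor's statement is true, so Viktor is a knight.
With that fixed, Hiro's statement is false, so Hiro is a knave.
With that fixed, Rosa's statement is false, so Rosa is a knave.
With that fixed, Dana's statement is true, so Dana is a knight.

Beata: knight, Rosa: knave, Dana: knight, Viktor: knight, Hiro: knave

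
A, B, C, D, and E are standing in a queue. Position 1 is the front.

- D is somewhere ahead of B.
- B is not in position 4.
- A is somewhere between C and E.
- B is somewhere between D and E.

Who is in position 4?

With clues 1–2, B is ruled out for position 4.
With clues 1–4, C, D, and E are ruled out for position 4.
So position 4 is A.

A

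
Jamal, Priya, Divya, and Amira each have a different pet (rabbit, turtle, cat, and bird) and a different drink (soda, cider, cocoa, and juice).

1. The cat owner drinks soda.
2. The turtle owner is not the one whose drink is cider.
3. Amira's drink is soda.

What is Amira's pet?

cat

With clues 1–3, bird, rabbit, and turtle are impossible for Amira's pet.
That leaves cat.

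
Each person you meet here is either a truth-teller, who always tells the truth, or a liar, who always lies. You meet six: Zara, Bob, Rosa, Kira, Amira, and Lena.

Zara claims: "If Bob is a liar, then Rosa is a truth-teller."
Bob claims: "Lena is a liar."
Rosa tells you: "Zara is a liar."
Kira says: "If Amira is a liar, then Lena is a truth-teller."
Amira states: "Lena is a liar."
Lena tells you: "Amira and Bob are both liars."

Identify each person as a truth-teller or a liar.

Zara: truth-teller, Bob: truth-teller, Rosa: liar, Kira: truth-teller, Amira: truth-teller, Lena: liar

Consider Zara. Suppose Zara is a liar.
Then no assignment of the remaining roles makes every statement match its speaker's type — contradiction.
So Zara is a truth-teller.
With that fixed, Rosa's statement is false, so Rosa is a liar.
Consider Bob. Suppose Bob is a liar.
Then Zara's statement comes out false, contradicting Zara being a truth-teller.
So Bob is a truth-teller.
With that fixed, Lena's statement is false, so Lena is a liar.
With that fixed, Amira's statement is true, so Amira is a truth-teller.
With that fixed, Kira's statement is true, so Kira is a truth-teller.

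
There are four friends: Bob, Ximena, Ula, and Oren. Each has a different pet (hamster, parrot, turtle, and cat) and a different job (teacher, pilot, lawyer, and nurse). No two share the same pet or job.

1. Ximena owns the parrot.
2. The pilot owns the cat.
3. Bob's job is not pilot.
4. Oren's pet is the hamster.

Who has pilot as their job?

With clues 1–2, Ximena is impossible for the one with job pilot.
With clues 1–3, Bob is impossible for the one with job pilot.
With clues 1–4, Oren is impossible for the one with job pilot.
That leaves Ula.

Ula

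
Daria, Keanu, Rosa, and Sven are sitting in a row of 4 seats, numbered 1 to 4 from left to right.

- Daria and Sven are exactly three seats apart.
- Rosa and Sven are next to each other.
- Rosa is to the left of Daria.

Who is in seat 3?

Keanu

With clue 1, Daria and Sven are ruled out for seat 3.
With clues 1–3, Rosa is ruled out for seat 3.
So seat 3 is Keanu.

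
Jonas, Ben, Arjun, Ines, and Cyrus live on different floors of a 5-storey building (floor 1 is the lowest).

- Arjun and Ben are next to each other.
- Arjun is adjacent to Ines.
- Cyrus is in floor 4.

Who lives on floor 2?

Arjun

With clues 1–3, Ben, Cyrus, Ines, and Jonas are ruled out for floor 2.
So floor 2 is Arjun.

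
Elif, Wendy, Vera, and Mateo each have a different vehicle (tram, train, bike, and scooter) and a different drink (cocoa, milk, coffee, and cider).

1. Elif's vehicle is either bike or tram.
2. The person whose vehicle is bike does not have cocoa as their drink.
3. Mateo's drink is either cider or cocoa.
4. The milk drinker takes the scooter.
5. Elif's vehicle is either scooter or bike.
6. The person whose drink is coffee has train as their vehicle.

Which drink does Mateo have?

cocoa

With clues 1–3, coffee and milk are impossible for Mateo's drink.
With clues 1–6, cider is impossible for Mateo's drink.
That leaves cocoa.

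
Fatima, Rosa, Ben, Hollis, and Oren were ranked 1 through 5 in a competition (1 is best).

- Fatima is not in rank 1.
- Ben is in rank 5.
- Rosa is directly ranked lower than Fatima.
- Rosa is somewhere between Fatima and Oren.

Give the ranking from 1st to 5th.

Hollis, Fatima, Rosa, Oren, Ben

From clue 1: Fatima is in {2,3,4,5}.
From clues 1–2: Ben → rank 5.
From clues 1–3: Fatima is in {2,3}.
From clues 1–4: Hollis → rank 1, Fatima → rank 2, Rosa → rank 3, Oren → rank 4.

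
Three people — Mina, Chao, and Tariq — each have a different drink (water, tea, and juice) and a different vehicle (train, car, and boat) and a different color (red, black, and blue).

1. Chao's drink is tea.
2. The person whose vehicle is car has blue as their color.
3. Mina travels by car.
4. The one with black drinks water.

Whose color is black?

With clues 1–3, Mina is impossible for the one with color black.
With clues 1–4, Chao is impossible for the one with color black.
That leaves Tariq.

Tariq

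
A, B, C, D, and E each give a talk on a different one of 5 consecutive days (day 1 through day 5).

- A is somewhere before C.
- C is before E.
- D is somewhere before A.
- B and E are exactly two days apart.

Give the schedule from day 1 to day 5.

D, A, B, C, E

From clue 1: A is in {1,2,3,4}.
From clues 1–2: A is in {1,2,3}.
From clues 1–3: A is in {2,3}.
From clues 1–4: D → day 1, A → day 2, B → day 3, C → day 4, E → day 5.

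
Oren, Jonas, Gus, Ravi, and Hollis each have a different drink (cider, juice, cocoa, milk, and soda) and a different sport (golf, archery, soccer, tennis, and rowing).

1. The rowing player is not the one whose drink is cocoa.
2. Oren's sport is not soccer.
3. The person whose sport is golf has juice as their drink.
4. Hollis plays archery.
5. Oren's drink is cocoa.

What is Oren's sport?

With clues 1–2, soccer is impossible for Oren's sport.
With clues 1–4, archery is impossible for Oren's sport.
With clues 1–5, golf and rowing are impossible for Oren's sport.
That leaves tennis.

tennis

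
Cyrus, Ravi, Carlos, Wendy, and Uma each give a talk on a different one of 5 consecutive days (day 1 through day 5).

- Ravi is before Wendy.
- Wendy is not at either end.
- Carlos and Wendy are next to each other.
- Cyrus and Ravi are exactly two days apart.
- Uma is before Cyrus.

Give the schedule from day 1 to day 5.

From clue 1: Ravi is in {1,2,3,4}.
From clues 1–2: Ravi is in {1,2,3}.
From clues 1–4: Uma → day 2, Wendy → day 4, Carlos → day 5.
From clues 1–5: Ravi → day 1, Cyrus → day 3.

Ravi, Uma, Cyrus, Wendy, Carlos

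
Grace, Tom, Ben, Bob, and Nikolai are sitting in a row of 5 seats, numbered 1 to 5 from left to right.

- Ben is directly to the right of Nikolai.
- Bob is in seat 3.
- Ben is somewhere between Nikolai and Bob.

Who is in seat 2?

With clues 1–2, Bob and Nikolai are ruled out for seat 2.
With clues 1–3, Grace and Tom are ruled out for seat 2.
So seat 2 is Ben.

Ben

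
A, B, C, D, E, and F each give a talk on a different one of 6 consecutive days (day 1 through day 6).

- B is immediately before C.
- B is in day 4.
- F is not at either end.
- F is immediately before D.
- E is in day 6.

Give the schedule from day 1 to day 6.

From clue 1: B is in {1,2,3,4,5}.
From clues 1–2: B → day 4, C → day 5.
From clues 1–3: F is in {2,3}.
From clues 1–4: F → day 2, D → day 3.
From clues 1–5: A → day 1, E → day 6.

A, F, D, B, C, E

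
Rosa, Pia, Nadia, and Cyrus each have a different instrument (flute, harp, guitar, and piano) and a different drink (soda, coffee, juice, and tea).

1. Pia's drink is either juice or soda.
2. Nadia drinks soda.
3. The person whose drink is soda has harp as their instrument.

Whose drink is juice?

Pia

With clues 1–2, Cyrus, Nadia, and Rosa are impossible for the one with drink juice.
That leaves Pia.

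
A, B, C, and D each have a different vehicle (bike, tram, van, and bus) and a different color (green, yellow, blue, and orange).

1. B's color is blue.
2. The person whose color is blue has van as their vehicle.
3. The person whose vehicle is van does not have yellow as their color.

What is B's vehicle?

With clues 1–2, bike, bus, and tram are impossible for B's vehicle.
That leaves van.

van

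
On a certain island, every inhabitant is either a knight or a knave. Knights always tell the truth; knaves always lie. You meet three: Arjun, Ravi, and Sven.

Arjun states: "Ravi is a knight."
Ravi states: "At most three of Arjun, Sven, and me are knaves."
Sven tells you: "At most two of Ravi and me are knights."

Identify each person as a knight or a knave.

Regardless of anyone's role, Ravi's statement is true, so Ravi is a knight.
With that fixed, Sven's statement is true, so Sven is a knight.
With that fixed, Arjun's statement is true, so Arjun is a knight.

Arjun: knight, Ravi: knight, Sven: knight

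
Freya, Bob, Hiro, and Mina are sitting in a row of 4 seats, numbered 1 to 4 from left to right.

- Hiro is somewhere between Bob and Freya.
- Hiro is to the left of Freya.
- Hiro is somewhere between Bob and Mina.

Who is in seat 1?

With clue 1, Hiro is ruled out for seat 1.
With clues 1–2, Freya is ruled out for seat 1.
With clues 1–3, Mina is ruled out for seat 1.
So seat 1 is Bob.

Bob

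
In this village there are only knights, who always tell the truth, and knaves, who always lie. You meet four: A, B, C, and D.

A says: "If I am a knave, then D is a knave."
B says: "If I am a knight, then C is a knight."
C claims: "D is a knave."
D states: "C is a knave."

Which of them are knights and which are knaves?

A: knight, B: knight, C: knight, D: knave

Consider A. Suppose A is a knave.
Then no assignment of the remaining roles makes every statement match its speaker's type — contradiction.
So A is a knight.
Consider B. Suppose B is a knave.
Then B's own statement would have to be false, but it can't be — contradiction.
So B is a knight.
Consider C. Suppose C is a knave.
Then B's statement comes out false, contradicting B being a knight.
So C is a knight.
With that fixed, D's statement is false, so D is a knave.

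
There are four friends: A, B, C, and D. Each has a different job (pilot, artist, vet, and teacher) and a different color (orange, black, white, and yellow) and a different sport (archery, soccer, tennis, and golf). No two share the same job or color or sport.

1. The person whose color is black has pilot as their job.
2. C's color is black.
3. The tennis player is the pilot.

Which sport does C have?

With clues 1–3, archery, golf, and soccer are impossible for C's sport.
That leaves tennis.

tennis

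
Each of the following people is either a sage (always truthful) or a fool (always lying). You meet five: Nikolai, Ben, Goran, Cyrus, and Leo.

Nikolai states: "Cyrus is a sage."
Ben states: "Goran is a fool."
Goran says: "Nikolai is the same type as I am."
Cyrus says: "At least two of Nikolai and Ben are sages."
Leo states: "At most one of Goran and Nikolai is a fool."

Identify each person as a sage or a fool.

Consider Nikolai. Suppose Nikolai is a fool.
Then whichever role Goran has, Goran's statement has the wrong truth value — contradiction.
So Nikolai is a sage.
With that fixed, Leo's statement is true, so Leo is a sage.
Consider Ben. Suppose Ben is a fool.
Then no assignment of the remaining roles makes every statement match its speaker's type — contradiction.
So Ben is a sage.
With that fixed, Cyrus's statement is true, so Cyrus is a sage.
Consider Goran. Suppose Goran is a sage.
Then Ben's statement comes out false, contradicting Ben being a sage.
So Goran is a fool.

Nikolai: sage, Ben: sage, Goran: fool, Cyrus: sage, Leo: sage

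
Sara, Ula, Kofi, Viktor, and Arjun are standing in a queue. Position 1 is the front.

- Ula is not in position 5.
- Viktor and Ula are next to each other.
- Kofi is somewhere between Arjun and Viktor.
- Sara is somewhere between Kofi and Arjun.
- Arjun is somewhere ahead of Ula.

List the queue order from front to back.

From clue 1: Ula is in {1,2,3,4}.
From clues 1–3: Kofi is in {2,3,4}.
From clues 1–4: Kofi → position 3.
From clues 1–5: Arjun → position 1, Sara → position 2, Ula → position 4, Viktor → position 5.

Arjun, Sara, Kofi, Ula, Viktor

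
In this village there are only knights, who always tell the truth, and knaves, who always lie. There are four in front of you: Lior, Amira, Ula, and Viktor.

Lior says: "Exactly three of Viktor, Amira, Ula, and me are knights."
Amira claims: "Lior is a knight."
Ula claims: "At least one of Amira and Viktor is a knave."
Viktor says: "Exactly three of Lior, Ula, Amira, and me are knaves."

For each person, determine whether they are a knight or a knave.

Lior: knight, Amira: knight, Ula: knight, Viktor: knave

Consider Lior. Suppose Lior is a knave.
Then no assignment of the remaining roles makes every statement match its speaker's type — contradiction.
So Lior is a knight.
With that fixed, Amira's statement is true, so Amira is a knight.
With that fixed, Viktor's statement is false, so Viktor is a knave.
With that fixed, Ula's statement is true, so Ula is a knight.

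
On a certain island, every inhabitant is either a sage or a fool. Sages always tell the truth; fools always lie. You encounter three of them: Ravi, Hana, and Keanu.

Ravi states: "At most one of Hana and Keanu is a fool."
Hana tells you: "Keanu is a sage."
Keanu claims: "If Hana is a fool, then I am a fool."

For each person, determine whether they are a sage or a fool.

Ravi: sage, Hana: sage, Keanu: sage

Consider Ravi. Suppose Ravi is a fool.
Then no assignment of the remaining roles makes every statement match its speaker's type — contradiction.
So Ravi is a sage.
Consider Hana. Suppose Hana is a fool.
Then whichever role Keanu has, Keanu's statement has the wrong truth value — contradiction.
So Hana is a sage.
With that fixed, Keanu's statement is true, so Keanu is a sage.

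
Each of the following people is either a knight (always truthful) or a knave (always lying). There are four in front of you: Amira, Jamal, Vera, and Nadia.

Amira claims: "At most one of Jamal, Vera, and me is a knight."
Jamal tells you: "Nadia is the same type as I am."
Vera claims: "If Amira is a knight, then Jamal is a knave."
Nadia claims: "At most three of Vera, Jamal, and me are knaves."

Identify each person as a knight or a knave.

Regardless of anyone's role, Nadia's statement is true, so Nadia is a knight.
Consider Amira. Suppose Amira is a knight.
Then no assignment of the remaining roles makes every statement match its speaker's type — contradiction.
So Amira is a knave.
With that fixed, Vera's statement is true, so Vera is a knight.
Consider Jamal. Suppose Jamal is a knave.
Then Amira's statement comes out true, contradicting Amira being a knave.
So Jamal is a knight.

Amira: knave, Jamal: knight, Vera: knight, Nadia: knight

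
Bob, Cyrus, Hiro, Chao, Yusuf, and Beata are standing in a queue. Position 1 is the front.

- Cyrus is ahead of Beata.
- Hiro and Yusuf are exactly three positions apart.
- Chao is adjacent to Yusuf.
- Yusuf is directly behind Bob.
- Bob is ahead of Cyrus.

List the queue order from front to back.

Bob, Yusuf, Chao, Cyrus, Hiro, Beata

From clue 1: Cyrus is in {1,2,3,4,5}.
From clues 1–4: Cyrus is in {1,2,4}.
From clues 1–5: Bob → position 1, Yusuf → position 2, Chao → position 3, Cyrus → position 4, Hiro → position 5, Beata → position 6.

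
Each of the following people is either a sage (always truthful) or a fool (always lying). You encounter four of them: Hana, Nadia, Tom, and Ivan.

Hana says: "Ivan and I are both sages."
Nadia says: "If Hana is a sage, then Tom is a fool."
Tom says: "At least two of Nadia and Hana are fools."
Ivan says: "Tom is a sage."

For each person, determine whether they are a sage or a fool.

Hana: fool, Nadia: sage, Tom: fool, Ivan: fool

Consider Hana. Suppose Hana is a sage.
Then no assignment of the remaining roles makes every statement match its speaker's type — contradiction.
So Hana is a fool.
With that fixed, Nadia's statement is true, so Nadia is a sage.
With that fixed, Tom's statement is false, so Tom is a fool.
With that fixed, Ivan's statement is false, so Ivan is a fool.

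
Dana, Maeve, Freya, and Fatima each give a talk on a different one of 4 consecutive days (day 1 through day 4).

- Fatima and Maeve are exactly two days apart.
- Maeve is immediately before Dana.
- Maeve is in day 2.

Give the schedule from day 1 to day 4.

From clues 1–2: Dana is in {2,3,4}.
From clues 1–3: Freya → day 1, Maeve → day 2, Dana → day 3, Fatima → day 4.

Freya, Maeve, Dana, Fatima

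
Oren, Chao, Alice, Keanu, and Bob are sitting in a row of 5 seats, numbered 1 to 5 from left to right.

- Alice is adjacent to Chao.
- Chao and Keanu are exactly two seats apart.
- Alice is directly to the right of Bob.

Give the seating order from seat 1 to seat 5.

From clues 1–3: Bob → seat 1, Alice → seat 2, Chao → seat 3, Oren → seat 4, Keanu → seat 5.

Bob, Alice, Chao, Oren, Keanu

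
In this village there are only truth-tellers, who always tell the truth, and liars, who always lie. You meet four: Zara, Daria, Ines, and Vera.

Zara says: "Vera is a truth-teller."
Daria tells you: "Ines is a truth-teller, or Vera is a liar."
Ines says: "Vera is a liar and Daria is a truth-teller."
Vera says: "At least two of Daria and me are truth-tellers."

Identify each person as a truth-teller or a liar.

Zara: liar, Daria: truth-teller, Ines: truth-teller, Vera: liar

Consider Zara. Suppose Zara is a truth-teller.
Then no assignment of the remaining roles makes every statement match its speaker's type — contradiction.
So Zara is a liar.
Consider Daria. Suppose Daria is a liar.
Then no assignment of the remaining roles makes every statement match its speaker's type — contradiction.
So Daria is a truth-teller.
Consider Ines. Suppose Ines is a liar.
Then no assignment of the remaining roles makes every statement match its speaker's type — contradiction.
So Ines is a truth-teller.
Consider Vera. Suppose Vera is a truth-teller.
Then Zara's statement comes out true, contradicting Zara being a liar.
So Vera is a liar.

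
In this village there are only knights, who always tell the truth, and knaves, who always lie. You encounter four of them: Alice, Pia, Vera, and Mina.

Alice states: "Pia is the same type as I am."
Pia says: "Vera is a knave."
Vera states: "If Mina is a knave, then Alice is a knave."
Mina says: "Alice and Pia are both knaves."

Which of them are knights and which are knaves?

Consider Alice. Suppose Alice is a knave.
Then no assignment of the remaining roles makes every statement match its speaker's type — contradiction.
So Alice is a knight.
With that fixed, Mina's statement is false, so Mina is a knave.
With that fixed, Vera's statement is false, so Vera is a knave.
With that fixed, Pia's statement is true, so Pia is a knight.

Alice: knight, Pia: knight, Vera: knave, Mina: knave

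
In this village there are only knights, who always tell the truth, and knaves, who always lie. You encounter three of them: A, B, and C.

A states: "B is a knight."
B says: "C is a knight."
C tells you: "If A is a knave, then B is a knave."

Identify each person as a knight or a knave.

A: knight, B: knight, C: knight

Consider A. Suppose A is a knave.
Then no assignment of the remaining roles makes every statement match its speaker's type — contradiction.
So A is a knight.
With that fixed, C's statement is true, so C is a knight.
With that fixed, B's statement is true, so B is a knight.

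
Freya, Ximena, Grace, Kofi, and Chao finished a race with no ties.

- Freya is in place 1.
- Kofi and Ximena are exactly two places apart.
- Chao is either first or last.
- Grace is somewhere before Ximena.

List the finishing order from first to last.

From clue 1: Freya → place 1.
From clues 1–2: Ximena is in {2,3,4,5}.
From clues 1–3: Grace → place 3, Chao → place 5.
From clues 1–4: Kofi → place 2, Ximena → place 4.

Freya, Kofi, Grace, Ximena, Chao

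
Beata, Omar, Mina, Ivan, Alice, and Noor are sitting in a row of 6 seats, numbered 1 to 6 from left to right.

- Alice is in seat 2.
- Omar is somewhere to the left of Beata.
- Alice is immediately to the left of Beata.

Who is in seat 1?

Omar

With clue 1, Alice is ruled out for seat 1.
With clues 1–2, Beata is ruled out for seat 1.
With clues 1–3, Ivan, Mina, and Noor are ruled out for seat 1.
So seat 1 is Omar.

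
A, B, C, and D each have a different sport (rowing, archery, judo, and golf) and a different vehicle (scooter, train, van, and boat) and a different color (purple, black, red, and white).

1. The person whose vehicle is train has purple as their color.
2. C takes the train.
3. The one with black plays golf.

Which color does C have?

With clues 1–2, black, red, and white are impossible for C's color.
That leaves purple.

purple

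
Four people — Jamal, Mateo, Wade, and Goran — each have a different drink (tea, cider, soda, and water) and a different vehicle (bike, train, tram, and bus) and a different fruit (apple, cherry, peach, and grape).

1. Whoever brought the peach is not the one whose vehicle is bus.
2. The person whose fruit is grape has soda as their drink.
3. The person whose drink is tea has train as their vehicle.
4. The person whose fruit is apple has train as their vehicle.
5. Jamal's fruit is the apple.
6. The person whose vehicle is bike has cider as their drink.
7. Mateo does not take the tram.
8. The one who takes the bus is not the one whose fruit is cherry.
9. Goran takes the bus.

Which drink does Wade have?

With clues 1–5, tea is impossible for Wade's drink.
With clues 1–9, cider and soda are impossible for Wade's drink.
That leaves water.

water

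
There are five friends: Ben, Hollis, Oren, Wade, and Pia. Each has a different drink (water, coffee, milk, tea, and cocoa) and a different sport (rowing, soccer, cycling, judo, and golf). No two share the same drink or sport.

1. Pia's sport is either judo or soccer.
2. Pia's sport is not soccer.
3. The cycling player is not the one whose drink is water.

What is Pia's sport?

Clue 1 rules out cycling, golf, and rowing for Pia's sport.
With clues 1–2, soccer is impossible for Pia's sport.
That leaves judo.

judo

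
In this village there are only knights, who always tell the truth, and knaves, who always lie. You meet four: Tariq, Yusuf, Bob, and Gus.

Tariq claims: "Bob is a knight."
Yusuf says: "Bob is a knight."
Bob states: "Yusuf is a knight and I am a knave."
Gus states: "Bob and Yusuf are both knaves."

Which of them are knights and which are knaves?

Consider Tariq. Suppose Tariq is a knight.
Then no assignment of the remaining roles makes every statement match its speaker's type — contradiction.
So Tariq is a knave.
Consider Yusuf. Suppose Yusuf is a knight.
Then whichever role Bob has, Bob's statement has the wrong truth value — contradiction.
So Yusuf is a knave.
With that fixed, Bob's statement is false, so Bob is a knave.
With that fixed, Gus's statement is true, so Gus is a knight.

Tariq: knave, Yusuf: knave, Bob: knave, Gus: knight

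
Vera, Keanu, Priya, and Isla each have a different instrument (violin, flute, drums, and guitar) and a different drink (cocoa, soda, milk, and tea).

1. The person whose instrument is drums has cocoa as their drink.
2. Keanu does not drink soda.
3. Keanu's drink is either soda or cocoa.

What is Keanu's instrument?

drums

With clues 1–3, flute, guitar, and violin are impossible for Keanu's instrument.
That leaves drums.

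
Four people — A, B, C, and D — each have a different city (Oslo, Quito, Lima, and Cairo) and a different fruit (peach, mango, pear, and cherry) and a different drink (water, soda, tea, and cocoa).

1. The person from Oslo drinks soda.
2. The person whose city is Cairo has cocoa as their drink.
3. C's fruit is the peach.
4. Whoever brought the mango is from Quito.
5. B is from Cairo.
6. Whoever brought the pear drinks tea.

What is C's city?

With clues 1–4, Quito is impossible for C's city.
With clues 1–5, Cairo is impossible for C's city.
With clues 1–6, Lima is impossible for C's city.
That leaves Oslo.

Oslo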